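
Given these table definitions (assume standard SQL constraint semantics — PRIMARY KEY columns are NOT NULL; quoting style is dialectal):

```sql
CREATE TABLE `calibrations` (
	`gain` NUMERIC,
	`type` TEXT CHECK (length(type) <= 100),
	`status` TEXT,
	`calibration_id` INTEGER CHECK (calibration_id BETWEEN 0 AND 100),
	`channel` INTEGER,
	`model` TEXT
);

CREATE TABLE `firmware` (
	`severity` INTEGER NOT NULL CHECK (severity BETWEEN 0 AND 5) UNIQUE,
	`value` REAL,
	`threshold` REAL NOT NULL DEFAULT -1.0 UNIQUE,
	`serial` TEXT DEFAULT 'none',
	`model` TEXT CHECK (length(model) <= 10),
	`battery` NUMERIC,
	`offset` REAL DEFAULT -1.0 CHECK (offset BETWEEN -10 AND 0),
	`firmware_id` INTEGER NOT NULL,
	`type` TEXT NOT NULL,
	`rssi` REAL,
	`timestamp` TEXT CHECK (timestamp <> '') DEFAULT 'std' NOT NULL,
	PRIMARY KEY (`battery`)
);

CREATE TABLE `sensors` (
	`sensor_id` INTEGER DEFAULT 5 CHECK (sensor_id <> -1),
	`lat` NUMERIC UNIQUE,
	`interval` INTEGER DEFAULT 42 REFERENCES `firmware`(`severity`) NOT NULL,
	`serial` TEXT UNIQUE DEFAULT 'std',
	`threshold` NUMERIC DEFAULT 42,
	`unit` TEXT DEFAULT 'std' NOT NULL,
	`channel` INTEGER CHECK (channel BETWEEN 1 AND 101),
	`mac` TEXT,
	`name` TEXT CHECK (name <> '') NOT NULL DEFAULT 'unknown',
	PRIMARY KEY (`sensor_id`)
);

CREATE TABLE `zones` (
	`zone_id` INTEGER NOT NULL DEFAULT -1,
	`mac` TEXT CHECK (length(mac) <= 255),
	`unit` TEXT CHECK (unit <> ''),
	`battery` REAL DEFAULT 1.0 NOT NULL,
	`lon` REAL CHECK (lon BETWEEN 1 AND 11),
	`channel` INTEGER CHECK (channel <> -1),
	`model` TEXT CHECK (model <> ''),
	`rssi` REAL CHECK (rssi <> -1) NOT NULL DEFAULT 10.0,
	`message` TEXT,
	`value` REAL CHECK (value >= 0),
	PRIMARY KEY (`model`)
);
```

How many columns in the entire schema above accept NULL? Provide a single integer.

22

calibrations: 6 nullable (gain, type, status, calibration_id, channel, model — PK none and explicit NOT NULL columns excluded).
firmware: 5 nullable (value, serial, model, offset, rssi — PK (battery) and explicit NOT NULL columns excluded).
sensors: 5 nullable (lat, serial, threshold, channel, mac — PK (sensor_id) and explicit NOT NULL columns excluded).
zones: 6 nullable (mac, unit, lon, channel, message, value — PK (model) and explicit NOT NULL columns excluded).
Total: 6 + 5 + 5 + 6 = 22.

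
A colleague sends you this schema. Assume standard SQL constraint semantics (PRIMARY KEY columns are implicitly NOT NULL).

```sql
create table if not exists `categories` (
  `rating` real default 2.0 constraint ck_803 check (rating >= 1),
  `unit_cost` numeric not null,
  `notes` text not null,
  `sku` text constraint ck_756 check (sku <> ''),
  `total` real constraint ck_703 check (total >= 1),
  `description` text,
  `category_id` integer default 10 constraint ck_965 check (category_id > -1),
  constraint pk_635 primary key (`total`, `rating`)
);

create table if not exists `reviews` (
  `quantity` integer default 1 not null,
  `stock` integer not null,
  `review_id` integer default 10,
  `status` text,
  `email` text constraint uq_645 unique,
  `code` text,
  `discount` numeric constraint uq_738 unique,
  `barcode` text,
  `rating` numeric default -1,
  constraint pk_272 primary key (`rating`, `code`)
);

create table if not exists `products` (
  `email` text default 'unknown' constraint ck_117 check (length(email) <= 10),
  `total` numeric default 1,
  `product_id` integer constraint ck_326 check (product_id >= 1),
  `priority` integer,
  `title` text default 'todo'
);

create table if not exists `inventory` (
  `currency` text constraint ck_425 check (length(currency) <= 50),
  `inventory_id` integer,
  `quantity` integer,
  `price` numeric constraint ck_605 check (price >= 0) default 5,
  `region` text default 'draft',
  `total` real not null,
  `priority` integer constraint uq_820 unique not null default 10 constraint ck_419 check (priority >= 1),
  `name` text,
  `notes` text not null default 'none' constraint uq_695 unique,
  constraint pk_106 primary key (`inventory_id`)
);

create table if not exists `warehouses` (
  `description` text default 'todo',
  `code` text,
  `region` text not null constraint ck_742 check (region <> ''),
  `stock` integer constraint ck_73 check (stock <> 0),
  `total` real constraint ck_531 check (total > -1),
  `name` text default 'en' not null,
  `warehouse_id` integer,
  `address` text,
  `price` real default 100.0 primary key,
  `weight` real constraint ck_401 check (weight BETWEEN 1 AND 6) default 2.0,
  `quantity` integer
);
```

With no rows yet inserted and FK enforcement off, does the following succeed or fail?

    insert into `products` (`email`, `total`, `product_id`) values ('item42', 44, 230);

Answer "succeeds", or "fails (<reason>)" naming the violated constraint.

products has no NOT NULL or PRIMARY KEY columns.
CHECK constraints: 'item42' satisfies (length(email) <= 10); 230 satisfies (product_id >= 1).
No constraint is violated.

succeeds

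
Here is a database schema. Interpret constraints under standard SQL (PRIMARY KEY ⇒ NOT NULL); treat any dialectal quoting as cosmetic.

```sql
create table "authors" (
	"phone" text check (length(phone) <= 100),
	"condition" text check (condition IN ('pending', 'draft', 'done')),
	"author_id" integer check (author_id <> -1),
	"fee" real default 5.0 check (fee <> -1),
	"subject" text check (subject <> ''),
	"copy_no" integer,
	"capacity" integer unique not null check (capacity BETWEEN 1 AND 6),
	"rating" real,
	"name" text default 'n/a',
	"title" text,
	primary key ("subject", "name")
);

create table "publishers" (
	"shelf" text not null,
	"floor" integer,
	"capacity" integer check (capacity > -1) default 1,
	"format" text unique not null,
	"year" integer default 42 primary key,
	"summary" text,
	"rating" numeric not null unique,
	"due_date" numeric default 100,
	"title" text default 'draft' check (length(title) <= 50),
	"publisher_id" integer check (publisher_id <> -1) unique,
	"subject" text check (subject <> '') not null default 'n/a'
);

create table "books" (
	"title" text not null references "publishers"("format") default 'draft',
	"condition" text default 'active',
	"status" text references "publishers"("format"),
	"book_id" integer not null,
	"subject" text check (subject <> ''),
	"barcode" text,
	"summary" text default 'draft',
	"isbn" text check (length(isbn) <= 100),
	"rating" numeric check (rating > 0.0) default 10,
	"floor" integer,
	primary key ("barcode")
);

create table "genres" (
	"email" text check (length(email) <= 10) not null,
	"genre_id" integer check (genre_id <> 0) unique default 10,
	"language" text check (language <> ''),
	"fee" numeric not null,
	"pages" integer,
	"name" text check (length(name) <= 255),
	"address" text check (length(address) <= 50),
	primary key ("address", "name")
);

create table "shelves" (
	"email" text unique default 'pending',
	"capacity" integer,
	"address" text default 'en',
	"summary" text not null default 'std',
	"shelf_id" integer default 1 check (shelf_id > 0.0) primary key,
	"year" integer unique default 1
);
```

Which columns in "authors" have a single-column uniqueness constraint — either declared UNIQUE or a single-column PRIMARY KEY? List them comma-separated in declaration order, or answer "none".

capacity

- phone: no UNIQUE or single-column PK constraint.
- condition: no UNIQUE or single-column PK constraint.
- author_id: no UNIQUE or single-column PK constraint.
- fee: no UNIQUE or single-column PK constraint.
- subject: part of a composite PRIMARY KEY — only the tuple is unique, not this column on its own.
- copy_no: no UNIQUE or single-column PK constraint.
- capacity: declared UNIQUE → unique.
- rating: no UNIQUE or single-column PK constraint.
- name: part of a composite PRIMARY KEY — only the tuple is unique, not this column on its own.
- title: no UNIQUE or single-column PK constraint.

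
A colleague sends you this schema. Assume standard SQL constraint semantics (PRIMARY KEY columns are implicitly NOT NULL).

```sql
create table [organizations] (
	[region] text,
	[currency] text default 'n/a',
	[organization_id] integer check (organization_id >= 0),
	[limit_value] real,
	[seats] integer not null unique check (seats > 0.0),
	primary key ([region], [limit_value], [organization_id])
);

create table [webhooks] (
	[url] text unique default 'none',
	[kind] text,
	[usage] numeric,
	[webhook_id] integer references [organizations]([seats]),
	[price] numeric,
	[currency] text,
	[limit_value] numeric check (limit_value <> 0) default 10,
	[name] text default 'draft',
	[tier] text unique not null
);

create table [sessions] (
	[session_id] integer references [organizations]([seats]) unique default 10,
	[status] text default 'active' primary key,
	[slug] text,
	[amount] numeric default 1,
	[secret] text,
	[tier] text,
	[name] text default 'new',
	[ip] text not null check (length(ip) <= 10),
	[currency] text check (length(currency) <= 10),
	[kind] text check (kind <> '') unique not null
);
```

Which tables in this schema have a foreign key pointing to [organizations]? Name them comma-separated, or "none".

- webhooks.webhook_id references organizations(seats).
- sessions.session_id references organizations(seats).

webhooks, sessions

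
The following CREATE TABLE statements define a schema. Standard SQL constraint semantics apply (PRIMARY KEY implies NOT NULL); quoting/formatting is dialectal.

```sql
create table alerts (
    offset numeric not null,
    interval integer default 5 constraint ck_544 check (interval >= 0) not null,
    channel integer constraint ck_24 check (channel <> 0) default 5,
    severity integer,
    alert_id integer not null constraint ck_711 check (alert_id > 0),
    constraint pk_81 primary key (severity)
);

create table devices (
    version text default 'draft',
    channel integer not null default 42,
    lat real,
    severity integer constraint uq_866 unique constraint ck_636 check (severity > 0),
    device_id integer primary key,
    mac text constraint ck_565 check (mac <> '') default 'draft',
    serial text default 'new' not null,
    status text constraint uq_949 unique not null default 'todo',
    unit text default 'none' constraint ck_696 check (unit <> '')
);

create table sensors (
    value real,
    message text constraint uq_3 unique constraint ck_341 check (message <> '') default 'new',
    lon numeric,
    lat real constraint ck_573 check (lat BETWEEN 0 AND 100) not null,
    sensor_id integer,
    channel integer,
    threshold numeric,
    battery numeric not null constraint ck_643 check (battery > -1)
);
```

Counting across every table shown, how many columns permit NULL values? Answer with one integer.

12

alerts: 1 nullable (channel — PK (severity) and explicit NOT NULL columns excluded).
devices: 5 nullable (version, lat, severity, mac, unit — PK (device_id) and explicit NOT NULL columns excluded).
sensors: 6 nullable (value, message, lon, sensor_id, channel, threshold — PK none and explicit NOT NULL columns excluded).
Total: 1 + 5 + 6 = 12.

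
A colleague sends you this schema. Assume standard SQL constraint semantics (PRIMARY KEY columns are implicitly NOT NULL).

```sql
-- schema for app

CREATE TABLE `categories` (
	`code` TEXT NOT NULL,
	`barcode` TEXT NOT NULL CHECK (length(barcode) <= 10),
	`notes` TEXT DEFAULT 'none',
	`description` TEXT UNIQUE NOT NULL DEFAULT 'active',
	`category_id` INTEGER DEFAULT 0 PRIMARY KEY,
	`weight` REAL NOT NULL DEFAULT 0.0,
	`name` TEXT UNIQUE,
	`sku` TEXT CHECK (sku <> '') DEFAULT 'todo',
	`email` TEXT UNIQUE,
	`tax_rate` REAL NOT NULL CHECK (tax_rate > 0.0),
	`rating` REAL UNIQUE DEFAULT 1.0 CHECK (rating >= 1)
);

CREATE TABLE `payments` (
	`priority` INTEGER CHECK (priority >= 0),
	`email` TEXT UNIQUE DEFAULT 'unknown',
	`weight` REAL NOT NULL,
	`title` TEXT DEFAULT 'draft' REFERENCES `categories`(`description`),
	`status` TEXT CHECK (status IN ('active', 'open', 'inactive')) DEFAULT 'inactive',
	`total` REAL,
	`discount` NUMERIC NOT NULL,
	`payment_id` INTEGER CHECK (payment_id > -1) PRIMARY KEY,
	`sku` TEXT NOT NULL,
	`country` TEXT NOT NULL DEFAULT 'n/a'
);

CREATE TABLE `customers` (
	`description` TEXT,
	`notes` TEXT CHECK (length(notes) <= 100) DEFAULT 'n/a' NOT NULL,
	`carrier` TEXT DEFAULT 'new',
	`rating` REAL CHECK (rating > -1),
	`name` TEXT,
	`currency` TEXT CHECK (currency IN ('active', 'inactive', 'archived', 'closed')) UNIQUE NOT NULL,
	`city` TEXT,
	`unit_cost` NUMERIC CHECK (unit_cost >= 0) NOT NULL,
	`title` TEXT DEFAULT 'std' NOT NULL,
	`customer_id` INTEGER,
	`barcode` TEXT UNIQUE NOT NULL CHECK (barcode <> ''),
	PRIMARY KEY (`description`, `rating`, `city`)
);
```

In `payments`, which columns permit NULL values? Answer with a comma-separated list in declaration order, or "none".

priority, email, title, status, total

- priority: CHECK does not forbid NULL (a CHECK constraint passes when its expression is NULL) → nullable.
- email: UNIQUE does not imply NOT NULL → nullable.
- weight: declared NOT NULL → not nullable.
- title: a foreign key column may be NULL unless separately constrained → nullable.
- status: CHECK does not forbid NULL (a CHECK constraint passes when its expression is NULL) → nullable.
- total: no NOT NULL constraint applies → nullable.
- discount: declared NOT NULL → not nullable.
- payment_id: part of the PRIMARY KEY, which implies NOT NULL → not nullable.
- sku: declared NOT NULL → not nullable.
- country: declared NOT NULL → not nullable.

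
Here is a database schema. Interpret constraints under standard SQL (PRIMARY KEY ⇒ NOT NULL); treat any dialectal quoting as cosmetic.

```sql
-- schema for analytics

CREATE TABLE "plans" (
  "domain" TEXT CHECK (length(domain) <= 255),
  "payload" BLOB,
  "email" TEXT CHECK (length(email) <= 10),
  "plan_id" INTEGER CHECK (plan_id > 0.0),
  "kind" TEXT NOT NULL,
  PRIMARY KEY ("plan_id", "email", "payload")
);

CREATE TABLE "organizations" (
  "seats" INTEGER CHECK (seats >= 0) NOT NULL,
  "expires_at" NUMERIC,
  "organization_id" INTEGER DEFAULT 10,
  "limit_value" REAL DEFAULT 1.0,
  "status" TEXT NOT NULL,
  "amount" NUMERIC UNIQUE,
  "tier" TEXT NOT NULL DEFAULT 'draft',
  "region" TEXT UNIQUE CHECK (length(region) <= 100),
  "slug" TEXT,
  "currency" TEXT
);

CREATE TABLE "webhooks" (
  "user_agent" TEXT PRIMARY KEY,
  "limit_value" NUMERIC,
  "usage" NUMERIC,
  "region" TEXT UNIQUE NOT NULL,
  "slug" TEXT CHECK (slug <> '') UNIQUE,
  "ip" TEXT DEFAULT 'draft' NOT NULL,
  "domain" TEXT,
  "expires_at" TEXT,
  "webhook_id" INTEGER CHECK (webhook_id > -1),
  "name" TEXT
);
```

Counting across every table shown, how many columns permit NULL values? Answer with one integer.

plans: 1 nullable (domain — PK (plan_id, email, payload) and explicit NOT NULL columns excluded).
organizations: 7 nullable (expires_at, organization_id, limit_value, amount, region, slug, currency — PK none and explicit NOT NULL columns excluded).
webhooks: 7 nullable (limit_value, usage, slug, domain, expires_at, webhook_id, name — PK (user_agent) and explicit NOT NULL columns excluded).
Total: 1 + 7 + 7 = 15.

15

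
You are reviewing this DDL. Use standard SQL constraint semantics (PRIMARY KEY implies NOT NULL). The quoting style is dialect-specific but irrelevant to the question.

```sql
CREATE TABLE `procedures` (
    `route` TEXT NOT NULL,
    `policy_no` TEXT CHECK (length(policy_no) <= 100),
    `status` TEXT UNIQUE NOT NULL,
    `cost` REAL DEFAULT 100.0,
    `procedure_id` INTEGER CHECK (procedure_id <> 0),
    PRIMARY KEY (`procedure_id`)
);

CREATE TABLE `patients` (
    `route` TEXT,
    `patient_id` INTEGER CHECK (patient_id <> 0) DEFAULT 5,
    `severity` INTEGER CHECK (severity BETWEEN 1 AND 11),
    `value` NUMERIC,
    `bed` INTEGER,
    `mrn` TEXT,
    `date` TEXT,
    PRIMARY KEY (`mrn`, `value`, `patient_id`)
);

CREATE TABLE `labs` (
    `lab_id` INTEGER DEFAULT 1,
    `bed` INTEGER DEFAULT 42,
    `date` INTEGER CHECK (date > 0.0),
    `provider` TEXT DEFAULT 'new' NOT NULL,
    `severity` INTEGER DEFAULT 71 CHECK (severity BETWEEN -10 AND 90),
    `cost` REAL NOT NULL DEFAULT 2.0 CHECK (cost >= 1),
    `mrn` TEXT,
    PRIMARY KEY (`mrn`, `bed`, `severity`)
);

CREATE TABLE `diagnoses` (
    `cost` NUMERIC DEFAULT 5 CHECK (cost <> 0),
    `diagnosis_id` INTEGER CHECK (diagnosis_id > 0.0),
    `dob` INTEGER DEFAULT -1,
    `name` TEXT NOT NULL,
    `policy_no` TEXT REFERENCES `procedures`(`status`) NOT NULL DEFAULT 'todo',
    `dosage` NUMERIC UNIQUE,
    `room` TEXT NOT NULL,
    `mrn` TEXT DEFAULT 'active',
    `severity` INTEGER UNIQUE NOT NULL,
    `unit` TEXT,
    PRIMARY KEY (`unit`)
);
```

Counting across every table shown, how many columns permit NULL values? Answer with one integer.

procedures: 2 nullable (policy_no, cost — PK (procedure_id) and explicit NOT NULL columns excluded).
patients: 4 nullable (route, severity, bed, date — PK (mrn, value, patient_id) and explicit NOT NULL columns excluded).
labs: 2 nullable (lab_id, date — PK (mrn, bed, severity) and explicit NOT NULL columns excluded).
diagnoses: 5 nullable (cost, diagnosis_id, dob, dosage, mrn — PK (unit) and explicit NOT NULL columns excluded).
Total: 2 + 4 + 2 + 5 = 13.

13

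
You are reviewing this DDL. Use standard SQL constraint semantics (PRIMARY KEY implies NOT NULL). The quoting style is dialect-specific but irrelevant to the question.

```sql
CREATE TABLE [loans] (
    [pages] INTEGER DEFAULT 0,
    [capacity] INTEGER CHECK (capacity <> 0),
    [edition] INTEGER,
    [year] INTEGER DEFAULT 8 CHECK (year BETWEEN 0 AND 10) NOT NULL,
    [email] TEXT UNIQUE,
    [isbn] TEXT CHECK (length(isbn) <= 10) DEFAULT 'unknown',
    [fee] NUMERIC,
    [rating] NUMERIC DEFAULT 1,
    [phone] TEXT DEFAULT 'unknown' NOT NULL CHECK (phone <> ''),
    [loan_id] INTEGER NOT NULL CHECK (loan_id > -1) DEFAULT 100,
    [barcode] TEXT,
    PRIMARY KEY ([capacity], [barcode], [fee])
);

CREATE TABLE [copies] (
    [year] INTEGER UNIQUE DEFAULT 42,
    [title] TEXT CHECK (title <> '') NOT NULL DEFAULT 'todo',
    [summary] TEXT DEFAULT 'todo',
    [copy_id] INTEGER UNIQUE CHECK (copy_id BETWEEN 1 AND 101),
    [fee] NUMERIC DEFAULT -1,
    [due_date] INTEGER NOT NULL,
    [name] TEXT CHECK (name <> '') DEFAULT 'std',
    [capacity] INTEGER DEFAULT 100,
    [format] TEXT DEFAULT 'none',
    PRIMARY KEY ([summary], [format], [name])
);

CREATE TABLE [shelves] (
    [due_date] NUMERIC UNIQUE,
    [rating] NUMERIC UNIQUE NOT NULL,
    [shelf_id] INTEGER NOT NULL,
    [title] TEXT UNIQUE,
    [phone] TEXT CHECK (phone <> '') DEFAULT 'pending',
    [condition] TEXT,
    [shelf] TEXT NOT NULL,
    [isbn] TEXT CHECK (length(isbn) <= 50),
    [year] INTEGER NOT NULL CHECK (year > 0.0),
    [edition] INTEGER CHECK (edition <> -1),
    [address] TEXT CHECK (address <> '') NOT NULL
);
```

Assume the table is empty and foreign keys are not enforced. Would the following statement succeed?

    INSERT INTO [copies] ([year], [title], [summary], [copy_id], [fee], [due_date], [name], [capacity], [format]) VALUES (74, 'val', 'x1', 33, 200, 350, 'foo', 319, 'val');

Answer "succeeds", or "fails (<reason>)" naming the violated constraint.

succeeds

NOT NULL columns: due_date is supplied; format is supplied; name is supplied; summary is supplied; title is supplied.
CHECK constraints: 'val' satisfies (title <> ''); 33 satisfies (copy_id BETWEEN 1 AND 101); 'foo' satisfies (name <> '').
No constraint is violated.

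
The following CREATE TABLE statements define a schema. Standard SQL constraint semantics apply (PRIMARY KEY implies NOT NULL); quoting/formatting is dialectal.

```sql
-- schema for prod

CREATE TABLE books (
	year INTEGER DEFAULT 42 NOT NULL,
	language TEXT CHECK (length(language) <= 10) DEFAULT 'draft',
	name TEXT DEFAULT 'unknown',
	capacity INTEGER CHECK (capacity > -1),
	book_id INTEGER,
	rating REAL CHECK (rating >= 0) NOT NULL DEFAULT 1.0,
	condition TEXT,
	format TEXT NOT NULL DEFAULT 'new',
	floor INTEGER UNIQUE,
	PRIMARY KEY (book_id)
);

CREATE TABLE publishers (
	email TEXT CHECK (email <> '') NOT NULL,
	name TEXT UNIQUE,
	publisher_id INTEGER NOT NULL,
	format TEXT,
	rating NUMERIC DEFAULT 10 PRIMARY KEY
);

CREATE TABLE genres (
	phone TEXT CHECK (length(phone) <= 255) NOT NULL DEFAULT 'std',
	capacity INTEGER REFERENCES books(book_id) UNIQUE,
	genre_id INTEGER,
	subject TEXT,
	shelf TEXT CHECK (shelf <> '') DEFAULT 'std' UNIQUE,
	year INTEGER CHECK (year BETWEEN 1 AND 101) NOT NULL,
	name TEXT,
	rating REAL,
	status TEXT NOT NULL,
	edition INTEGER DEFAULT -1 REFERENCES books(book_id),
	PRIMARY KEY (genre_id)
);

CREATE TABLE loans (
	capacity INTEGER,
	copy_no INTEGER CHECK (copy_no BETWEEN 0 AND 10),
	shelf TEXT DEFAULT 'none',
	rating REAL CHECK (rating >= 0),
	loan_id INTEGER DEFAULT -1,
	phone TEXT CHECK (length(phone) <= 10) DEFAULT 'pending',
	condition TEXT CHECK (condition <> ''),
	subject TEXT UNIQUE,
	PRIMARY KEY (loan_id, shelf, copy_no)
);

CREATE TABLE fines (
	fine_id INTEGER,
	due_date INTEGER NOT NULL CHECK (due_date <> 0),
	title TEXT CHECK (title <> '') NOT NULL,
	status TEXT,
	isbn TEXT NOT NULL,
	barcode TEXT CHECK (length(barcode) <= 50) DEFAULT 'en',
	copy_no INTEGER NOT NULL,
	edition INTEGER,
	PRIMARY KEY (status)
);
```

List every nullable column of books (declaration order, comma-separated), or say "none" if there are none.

- year: declared NOT NULL → not nullable.
- language: CHECK does not forbid NULL (a CHECK constraint passes when its expression is NULL) → nullable.
- name: DEFAULT only fills an omitted column; an explicit NULL is still allowed → nullable.
- capacity: CHECK does not forbid NULL (a CHECK constraint passes when its expression is NULL) → nullable.
- book_id: part of the PRIMARY KEY, which implies NOT NULL → not nullable.
- rating: declared NOT NULL → not nullable.
- condition: no NOT NULL constraint applies → nullable.
- format: declared NOT NULL → not nullable.
- floor: UNIQUE does not imply NOT NULL → nullable.

language, name, capacity, condition, floor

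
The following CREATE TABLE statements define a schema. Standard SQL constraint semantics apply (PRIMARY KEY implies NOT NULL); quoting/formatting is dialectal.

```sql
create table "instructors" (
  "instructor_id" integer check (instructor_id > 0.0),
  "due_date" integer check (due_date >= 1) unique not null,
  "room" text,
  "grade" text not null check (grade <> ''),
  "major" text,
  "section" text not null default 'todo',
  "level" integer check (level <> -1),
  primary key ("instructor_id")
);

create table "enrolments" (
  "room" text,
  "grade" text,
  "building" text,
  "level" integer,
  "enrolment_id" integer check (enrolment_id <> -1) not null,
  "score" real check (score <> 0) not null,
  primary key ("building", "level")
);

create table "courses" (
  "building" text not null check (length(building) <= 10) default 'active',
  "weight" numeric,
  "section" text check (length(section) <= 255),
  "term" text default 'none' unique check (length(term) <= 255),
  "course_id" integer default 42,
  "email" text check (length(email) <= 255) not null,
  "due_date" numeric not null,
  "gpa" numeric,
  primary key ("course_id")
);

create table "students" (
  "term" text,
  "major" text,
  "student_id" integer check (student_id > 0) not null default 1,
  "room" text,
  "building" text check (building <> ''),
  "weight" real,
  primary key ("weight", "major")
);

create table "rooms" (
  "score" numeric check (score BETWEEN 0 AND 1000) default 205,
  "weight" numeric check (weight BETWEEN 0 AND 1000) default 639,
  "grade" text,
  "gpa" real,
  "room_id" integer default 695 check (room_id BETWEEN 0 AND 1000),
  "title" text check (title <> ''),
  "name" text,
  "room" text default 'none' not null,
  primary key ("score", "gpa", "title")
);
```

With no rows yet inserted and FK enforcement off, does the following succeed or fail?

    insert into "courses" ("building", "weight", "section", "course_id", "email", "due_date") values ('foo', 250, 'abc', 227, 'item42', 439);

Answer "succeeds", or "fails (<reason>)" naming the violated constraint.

succeeds

NOT NULL columns: building is supplied; course_id is supplied; due_date is supplied; email is supplied.
CHECK constraints: 'foo' satisfies (length(building) <= 10); 'abc' satisfies (length(section) <= 255); 'item42' satisfies (length(email) <= 255).
No constraint is violated.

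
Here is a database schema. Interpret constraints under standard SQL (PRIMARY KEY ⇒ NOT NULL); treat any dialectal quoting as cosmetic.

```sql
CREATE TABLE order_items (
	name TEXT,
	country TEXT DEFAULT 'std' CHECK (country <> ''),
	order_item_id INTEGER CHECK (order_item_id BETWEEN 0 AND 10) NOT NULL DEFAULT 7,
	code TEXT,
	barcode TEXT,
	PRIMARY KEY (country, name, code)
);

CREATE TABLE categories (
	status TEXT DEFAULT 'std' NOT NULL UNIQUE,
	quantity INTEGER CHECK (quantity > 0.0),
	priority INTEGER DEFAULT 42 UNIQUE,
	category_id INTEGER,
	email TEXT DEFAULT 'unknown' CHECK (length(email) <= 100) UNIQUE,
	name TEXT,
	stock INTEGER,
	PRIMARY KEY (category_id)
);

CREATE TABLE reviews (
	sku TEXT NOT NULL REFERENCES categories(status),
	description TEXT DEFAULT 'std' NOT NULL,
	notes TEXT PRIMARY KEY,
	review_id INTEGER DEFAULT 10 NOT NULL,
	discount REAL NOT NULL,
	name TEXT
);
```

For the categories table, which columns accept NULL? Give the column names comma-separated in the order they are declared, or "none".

quantity, priority, email, name, stock

- status: declared NOT NULL → not nullable.
- quantity: CHECK does not forbid NULL (a CHECK constraint passes when its expression is NULL) → nullable.
- priority: UNIQUE does not imply NOT NULL → nullable.
- category_id: part of the PRIMARY KEY, which implies NOT NULL → not nullable.
- email: CHECK does not forbid NULL (a CHECK constraint passes when its expression is NULL) → nullable.
- name: no NOT NULL constraint applies → nullable.
- stock: no NOT NULL constraint applies → nullable.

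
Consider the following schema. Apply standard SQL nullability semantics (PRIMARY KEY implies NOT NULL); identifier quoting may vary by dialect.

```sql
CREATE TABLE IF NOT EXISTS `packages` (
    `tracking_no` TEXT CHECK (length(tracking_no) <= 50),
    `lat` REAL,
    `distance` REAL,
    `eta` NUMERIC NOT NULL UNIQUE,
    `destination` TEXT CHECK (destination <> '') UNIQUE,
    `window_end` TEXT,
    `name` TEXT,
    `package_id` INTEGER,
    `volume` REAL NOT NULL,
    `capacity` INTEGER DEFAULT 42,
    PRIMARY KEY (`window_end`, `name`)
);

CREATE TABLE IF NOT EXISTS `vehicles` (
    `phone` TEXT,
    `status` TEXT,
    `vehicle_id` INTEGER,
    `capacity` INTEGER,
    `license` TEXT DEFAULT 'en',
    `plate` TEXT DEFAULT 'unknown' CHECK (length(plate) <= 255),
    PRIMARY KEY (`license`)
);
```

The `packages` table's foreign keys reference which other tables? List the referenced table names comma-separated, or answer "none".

none

No column in packages has a REFERENCES clause.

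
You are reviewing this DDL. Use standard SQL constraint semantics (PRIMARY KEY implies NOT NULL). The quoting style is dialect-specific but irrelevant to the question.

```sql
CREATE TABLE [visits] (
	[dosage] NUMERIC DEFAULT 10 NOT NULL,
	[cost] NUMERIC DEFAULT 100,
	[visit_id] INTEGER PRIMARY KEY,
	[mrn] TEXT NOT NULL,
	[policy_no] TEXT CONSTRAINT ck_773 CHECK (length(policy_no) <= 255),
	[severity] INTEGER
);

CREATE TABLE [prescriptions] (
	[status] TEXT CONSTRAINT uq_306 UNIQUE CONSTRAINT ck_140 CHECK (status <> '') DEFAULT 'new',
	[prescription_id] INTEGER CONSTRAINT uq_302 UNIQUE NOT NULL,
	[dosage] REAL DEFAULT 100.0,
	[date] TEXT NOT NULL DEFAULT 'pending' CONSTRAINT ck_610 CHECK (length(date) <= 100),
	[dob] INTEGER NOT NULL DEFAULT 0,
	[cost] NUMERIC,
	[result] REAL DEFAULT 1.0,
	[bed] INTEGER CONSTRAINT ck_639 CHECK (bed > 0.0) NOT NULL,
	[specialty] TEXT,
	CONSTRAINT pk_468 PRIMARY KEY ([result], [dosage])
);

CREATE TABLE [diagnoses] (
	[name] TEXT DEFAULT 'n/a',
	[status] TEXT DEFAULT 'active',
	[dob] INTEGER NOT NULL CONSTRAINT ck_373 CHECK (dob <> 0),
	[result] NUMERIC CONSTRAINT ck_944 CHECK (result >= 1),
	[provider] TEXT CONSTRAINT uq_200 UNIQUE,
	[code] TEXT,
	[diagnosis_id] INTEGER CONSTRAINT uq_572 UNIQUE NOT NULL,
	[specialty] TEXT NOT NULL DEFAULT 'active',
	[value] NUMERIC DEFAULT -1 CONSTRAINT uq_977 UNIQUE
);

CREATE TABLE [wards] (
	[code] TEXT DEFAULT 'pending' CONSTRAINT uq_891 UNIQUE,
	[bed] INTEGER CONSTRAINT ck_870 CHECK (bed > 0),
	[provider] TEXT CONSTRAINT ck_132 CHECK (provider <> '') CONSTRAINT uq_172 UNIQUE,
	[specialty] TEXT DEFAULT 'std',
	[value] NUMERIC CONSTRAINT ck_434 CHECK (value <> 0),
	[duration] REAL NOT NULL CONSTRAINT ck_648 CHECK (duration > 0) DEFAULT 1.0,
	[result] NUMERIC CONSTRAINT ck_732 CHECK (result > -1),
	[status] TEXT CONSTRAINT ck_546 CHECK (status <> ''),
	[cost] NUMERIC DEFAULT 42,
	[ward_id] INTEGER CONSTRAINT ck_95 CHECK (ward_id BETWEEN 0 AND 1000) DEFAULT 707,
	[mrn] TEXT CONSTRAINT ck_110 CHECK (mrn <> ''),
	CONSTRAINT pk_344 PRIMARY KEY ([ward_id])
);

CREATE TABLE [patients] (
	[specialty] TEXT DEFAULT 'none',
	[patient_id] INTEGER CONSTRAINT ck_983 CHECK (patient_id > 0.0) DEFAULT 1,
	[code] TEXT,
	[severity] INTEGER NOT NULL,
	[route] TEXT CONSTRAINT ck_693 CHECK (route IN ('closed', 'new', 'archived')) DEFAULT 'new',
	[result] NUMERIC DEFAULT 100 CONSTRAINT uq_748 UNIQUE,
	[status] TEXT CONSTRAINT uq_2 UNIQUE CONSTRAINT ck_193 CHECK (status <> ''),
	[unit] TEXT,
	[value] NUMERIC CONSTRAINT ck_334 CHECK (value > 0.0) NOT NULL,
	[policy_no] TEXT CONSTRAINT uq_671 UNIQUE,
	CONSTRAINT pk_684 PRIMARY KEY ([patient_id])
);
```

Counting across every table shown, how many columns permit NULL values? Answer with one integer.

28

visits: 3 nullable (cost, policy_no, severity — PK (visit_id) and explicit NOT NULL columns excluded).
prescriptions: 3 nullable (status, cost, specialty — PK (result, dosage) and explicit NOT NULL columns excluded).
diagnoses: 6 nullable (name, status, result, provider, code, value — PK none and explicit NOT NULL columns excluded).
wards: 9 nullable (code, bed, provider, specialty, value, result, status, cost, mrn — PK (ward_id) and explicit NOT NULL columns excluded).
patients: 7 nullable (specialty, code, route, result, status, unit, policy_no — PK (patient_id) and explicit NOT NULL columns excluded).
Total: 3 + 3 + 6 + 9 + 7 = 28.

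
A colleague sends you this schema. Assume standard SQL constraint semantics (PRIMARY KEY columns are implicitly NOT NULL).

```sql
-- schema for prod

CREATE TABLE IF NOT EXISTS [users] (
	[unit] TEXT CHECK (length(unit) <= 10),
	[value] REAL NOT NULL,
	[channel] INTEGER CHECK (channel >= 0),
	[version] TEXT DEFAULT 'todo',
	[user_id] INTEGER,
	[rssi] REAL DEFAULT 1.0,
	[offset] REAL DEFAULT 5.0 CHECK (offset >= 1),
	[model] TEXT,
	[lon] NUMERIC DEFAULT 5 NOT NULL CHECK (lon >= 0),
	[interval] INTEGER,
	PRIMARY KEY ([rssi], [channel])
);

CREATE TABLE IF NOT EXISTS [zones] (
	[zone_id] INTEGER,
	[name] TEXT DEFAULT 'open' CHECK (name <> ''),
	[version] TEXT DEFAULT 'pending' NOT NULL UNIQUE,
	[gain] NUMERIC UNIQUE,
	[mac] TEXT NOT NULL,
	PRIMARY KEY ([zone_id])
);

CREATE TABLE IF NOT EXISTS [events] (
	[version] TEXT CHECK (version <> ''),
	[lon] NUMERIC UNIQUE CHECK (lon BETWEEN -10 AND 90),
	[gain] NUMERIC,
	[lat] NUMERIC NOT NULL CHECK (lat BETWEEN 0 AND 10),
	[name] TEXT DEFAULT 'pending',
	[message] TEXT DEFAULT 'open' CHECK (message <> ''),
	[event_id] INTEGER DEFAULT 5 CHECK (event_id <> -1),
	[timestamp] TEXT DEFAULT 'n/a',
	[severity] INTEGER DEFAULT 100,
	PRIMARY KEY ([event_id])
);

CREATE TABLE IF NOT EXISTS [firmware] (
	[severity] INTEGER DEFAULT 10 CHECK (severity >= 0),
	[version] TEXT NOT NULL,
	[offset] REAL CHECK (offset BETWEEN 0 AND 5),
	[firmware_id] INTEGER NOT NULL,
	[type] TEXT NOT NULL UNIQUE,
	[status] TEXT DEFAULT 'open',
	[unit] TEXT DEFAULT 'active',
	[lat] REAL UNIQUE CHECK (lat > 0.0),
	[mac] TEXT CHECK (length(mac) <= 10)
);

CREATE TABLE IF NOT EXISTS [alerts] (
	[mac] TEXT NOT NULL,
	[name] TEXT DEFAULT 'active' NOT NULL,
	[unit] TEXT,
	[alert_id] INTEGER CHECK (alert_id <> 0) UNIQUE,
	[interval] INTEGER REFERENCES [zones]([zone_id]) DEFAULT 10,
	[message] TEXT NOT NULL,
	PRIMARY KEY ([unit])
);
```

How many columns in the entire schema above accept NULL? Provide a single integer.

users: 6 nullable (unit, version, user_id, offset, model, interval — PK (rssi, channel) and explicit NOT NULL columns excluded).
zones: 2 nullable (name, gain — PK (zone_id) and explicit NOT NULL columns excluded).
events: 7 nullable (version, lon, gain, name, message, timestamp, severity — PK (event_id) and explicit NOT NULL columns excluded).
firmware: 6 nullable (severity, offset, status, unit, lat, mac — PK none and explicit NOT NULL columns excluded).
alerts: 2 nullable (alert_id, interval — PK (unit) and explicit NOT NULL columns excluded).
Total: 6 + 2 + 7 + 6 + 2 = 23.

23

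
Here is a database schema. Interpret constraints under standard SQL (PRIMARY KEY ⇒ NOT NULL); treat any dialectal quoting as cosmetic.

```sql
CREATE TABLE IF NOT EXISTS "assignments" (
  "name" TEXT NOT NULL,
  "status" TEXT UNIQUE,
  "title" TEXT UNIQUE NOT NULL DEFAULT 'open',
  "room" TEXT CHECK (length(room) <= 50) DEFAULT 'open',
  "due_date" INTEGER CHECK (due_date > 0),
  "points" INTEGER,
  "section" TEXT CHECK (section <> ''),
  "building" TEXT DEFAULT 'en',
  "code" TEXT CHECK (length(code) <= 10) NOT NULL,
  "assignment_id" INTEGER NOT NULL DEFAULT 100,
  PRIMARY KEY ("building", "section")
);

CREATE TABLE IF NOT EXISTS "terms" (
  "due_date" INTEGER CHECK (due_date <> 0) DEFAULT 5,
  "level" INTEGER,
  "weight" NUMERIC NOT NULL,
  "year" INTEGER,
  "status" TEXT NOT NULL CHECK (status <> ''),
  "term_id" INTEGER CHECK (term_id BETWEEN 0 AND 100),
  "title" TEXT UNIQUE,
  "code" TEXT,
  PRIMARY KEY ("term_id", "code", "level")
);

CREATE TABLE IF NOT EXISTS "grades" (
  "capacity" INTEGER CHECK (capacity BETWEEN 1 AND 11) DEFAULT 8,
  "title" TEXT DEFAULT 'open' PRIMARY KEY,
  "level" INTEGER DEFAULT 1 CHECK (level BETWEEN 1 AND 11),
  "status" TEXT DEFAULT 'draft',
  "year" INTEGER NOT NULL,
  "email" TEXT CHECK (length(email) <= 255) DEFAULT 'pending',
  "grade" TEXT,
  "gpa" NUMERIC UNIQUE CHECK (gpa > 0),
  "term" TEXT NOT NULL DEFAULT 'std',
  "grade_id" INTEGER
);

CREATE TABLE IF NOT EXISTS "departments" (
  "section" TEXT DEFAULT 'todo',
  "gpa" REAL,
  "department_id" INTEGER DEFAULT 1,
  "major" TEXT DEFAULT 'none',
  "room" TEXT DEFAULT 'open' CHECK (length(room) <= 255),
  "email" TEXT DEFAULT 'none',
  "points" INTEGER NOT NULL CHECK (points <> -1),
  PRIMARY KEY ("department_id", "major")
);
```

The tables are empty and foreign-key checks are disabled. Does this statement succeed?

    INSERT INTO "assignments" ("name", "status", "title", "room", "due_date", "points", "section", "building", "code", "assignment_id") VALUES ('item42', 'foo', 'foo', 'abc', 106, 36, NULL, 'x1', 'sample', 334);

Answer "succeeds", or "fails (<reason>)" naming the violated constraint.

section is explicitly set to NULL, but section is part of the PRIMARY KEY (implied NOT NULL).

fails (NOT NULL on section)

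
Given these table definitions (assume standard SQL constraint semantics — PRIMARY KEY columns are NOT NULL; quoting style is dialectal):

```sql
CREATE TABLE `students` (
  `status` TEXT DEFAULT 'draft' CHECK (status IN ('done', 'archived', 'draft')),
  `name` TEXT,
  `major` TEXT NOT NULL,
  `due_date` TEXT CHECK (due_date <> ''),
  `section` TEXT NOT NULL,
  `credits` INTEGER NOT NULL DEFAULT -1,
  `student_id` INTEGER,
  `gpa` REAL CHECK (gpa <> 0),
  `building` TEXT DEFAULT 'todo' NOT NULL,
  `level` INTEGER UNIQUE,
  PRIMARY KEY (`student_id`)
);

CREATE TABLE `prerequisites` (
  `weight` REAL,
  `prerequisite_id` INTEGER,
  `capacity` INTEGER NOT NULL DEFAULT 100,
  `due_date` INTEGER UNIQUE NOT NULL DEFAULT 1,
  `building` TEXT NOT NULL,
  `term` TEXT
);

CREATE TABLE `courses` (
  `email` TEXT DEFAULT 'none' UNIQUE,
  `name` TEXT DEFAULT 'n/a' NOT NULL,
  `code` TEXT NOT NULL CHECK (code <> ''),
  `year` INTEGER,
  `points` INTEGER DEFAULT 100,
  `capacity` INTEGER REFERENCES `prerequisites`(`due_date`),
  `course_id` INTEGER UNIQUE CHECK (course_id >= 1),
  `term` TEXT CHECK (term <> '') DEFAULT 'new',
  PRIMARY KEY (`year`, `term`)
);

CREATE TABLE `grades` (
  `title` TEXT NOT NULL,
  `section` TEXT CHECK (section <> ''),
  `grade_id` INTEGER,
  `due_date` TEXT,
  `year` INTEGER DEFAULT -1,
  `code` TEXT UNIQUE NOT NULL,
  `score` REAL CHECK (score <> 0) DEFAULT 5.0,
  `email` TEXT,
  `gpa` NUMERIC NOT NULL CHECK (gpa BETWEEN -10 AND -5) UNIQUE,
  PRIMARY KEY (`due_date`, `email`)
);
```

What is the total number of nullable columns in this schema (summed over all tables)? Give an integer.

students: 5 nullable (status, name, due_date, gpa, level — PK (student_id) and explicit NOT NULL columns excluded).
prerequisites: 3 nullable (weight, prerequisite_id, term — PK none and explicit NOT NULL columns excluded).
courses: 4 nullable (email, points, capacity, course_id — PK (year, term) and explicit NOT NULL columns excluded).
grades: 4 nullable (section, grade_id, year, score — PK (due_date, email) and explicit NOT NULL columns excluded).
Total: 5 + 3 + 4 + 4 = 16.

16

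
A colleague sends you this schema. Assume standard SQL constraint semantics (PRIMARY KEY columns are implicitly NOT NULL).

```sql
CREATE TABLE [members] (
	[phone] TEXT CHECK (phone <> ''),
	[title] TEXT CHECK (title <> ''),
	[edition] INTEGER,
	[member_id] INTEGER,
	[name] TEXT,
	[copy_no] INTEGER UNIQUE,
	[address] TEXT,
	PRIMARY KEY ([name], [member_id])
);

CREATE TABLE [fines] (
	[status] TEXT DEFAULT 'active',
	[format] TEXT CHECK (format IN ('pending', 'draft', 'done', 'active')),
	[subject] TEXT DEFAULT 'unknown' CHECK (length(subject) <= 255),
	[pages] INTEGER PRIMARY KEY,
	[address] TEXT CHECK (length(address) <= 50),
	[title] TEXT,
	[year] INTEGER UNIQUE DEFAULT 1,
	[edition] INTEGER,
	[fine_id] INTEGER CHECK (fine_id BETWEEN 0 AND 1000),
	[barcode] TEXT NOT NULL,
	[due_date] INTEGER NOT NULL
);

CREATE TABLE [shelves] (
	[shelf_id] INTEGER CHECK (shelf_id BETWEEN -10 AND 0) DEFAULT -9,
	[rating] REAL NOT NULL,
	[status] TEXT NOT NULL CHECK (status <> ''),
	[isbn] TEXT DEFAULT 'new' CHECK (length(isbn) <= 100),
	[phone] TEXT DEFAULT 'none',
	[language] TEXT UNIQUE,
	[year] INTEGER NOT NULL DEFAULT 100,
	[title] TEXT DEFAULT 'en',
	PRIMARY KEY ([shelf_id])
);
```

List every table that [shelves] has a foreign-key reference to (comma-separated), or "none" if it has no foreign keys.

No column in shelves has a REFERENCES clause.

none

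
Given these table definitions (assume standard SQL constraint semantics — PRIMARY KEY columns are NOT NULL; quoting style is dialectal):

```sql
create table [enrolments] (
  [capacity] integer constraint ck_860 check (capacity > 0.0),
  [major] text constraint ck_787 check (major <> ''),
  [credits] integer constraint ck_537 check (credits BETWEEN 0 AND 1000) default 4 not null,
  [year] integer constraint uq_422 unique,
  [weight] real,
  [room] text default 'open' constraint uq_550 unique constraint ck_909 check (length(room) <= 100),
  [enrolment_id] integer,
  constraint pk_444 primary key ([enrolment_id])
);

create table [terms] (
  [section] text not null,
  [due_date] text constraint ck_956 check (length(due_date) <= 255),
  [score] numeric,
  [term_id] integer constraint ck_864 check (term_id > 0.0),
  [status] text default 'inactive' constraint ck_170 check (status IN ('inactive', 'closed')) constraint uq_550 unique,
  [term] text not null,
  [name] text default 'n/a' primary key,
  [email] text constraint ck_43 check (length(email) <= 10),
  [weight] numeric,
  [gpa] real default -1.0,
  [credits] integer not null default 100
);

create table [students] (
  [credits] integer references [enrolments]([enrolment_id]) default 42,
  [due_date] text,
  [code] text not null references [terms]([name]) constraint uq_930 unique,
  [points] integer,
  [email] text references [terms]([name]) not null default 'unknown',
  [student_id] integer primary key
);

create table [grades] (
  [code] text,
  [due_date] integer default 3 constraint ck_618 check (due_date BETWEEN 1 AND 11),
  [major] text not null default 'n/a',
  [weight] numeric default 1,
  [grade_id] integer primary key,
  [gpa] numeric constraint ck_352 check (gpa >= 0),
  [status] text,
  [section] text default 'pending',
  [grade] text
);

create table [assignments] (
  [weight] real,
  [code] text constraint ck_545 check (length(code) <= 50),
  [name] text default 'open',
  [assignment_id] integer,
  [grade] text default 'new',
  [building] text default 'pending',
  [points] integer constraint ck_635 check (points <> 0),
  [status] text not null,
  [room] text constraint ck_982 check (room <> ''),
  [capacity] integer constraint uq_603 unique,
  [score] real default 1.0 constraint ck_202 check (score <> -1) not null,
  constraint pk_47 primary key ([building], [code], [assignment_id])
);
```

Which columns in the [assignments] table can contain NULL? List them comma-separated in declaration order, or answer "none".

weight, name, grade, points, room, capacity

- weight: no NOT NULL constraint applies → nullable.
- code: part of the PRIMARY KEY, which implies NOT NULL → not nullable.
- name: DEFAULT only fills an omitted column; an explicit NULL is still allowed → nullable.
- assignment_id: part of the PRIMARY KEY, which implies NOT NULL → not nullable.
- grade: DEFAULT only fills an omitted column; an explicit NULL is still allowed → nullable.
- building: part of the PRIMARY KEY, which implies NOT NULL → not nullable.
- points: CHECK does not forbid NULL (a CHECK constraint passes when its expression is NULL) → nullable.
- status: declared NOT NULL → not nullable.
- room: CHECK does not forbid NULL (a CHECK constraint passes when its expression is NULL) → nullable.
- capacity: UNIQUE does not imply NOT NULL → nullable.
- score: declared NOT NULL → not nullable.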